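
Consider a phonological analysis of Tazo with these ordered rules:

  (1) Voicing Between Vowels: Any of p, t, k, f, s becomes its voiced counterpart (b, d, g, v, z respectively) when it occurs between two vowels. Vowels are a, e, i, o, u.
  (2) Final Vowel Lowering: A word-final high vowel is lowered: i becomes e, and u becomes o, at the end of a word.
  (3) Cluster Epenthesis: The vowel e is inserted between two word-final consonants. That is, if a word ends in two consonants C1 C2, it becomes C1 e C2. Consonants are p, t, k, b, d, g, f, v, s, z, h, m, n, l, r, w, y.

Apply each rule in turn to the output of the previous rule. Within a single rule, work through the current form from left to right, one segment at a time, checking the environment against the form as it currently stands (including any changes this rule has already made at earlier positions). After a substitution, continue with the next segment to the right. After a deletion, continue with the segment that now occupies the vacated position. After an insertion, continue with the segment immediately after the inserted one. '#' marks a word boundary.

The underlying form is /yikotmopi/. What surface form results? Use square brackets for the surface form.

[yigotmobe]

(1) Voicing Between Vowels: [yikotmopi] → [yigotmobi]
(2) Final Vowel Lowering: [yigotmobi] → [yigotmobe]
(3) Cluster Epenthesis: no change — [yigotmobe]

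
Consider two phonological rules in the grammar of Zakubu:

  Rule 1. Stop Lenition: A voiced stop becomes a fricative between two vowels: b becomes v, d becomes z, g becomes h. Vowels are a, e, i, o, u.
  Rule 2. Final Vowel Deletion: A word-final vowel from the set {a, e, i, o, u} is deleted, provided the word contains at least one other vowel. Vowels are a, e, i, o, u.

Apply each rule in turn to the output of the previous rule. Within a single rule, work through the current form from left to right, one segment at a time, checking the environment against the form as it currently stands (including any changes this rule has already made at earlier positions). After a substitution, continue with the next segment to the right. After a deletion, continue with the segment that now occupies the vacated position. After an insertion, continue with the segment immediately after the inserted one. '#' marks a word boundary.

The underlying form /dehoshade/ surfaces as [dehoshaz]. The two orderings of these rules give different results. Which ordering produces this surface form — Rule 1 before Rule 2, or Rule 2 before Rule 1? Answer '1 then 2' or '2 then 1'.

Order 1 then 2:
  1 Stop Lenition: [dehoshade] → [dehoshaze]
  2 Final Vowel Deletion: [dehoshaze] → [dehoshaz]
  result: [dehoshaz]
Order 2 then 1:
  2 Final Vowel Deletion: [dehoshade] → [dehoshad]
  1 Stop Lenition: no change — [dehoshad]
  result: [dehoshad]

1 then 2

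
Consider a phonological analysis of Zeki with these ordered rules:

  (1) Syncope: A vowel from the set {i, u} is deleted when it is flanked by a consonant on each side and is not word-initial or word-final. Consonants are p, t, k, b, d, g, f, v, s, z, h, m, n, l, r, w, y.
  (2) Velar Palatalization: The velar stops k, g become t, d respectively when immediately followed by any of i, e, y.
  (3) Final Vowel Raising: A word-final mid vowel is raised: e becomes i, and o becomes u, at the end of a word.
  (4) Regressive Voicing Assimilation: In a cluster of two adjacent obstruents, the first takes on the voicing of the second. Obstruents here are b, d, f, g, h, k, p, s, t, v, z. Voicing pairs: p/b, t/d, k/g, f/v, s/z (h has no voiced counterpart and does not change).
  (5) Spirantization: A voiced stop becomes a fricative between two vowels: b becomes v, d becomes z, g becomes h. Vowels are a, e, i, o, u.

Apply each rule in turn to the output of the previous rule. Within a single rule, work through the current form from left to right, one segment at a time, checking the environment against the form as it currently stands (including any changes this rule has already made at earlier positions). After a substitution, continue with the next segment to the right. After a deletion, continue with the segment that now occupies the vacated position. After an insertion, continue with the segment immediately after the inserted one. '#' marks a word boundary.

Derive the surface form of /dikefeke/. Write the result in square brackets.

[ttefeti]

(1) Syncope: [dikefeke] → [dkefeke]
(2) Velar Palatalization: [dkefeke] → [dtefete]
(3) Final Vowel Raising: [dtefete] → [dtefeti]
(4) Regressive Voicing Assimilation: [dtefeti] → [ttefeti]
(5) Spirantization: no change — [ttefeti]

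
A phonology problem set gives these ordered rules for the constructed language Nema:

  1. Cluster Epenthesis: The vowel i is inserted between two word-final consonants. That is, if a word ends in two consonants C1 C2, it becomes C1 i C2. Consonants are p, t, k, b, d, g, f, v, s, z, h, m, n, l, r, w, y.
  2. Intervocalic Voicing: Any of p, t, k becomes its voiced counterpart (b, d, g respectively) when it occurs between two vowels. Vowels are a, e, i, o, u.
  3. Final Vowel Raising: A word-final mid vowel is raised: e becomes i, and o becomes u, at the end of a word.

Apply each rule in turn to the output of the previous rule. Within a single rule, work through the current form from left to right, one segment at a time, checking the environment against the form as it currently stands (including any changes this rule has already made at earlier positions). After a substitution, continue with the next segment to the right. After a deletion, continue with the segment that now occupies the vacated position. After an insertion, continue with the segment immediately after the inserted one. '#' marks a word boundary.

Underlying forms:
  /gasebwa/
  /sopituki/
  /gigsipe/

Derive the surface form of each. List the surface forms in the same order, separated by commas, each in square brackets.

/gasebwa/:
  1 Cluster Epenthesis: no change — [gasebwa]
  2 Intervocalic Voicing: no change — [gasebwa]
  3 Final Vowel Raising: no change — [gasebwa]
/sopituki/:
  1 Cluster Epenthesis: no change — [sopituki]
  2 Intervocalic Voicing: [sopituki] → [sobidugi]
  3 Final Vowel Raising: no change — [sobidugi]
/gigsipe/:
  1 Cluster Epenthesis: no change — [gigsipe]
  2 Intervocalic Voicing: [gigsipe] → [gigsibe]
  3 Final Vowel Raising: [gigsibe] → [gigsibi]

[gasebwa], [sobidugi], [gigsibi]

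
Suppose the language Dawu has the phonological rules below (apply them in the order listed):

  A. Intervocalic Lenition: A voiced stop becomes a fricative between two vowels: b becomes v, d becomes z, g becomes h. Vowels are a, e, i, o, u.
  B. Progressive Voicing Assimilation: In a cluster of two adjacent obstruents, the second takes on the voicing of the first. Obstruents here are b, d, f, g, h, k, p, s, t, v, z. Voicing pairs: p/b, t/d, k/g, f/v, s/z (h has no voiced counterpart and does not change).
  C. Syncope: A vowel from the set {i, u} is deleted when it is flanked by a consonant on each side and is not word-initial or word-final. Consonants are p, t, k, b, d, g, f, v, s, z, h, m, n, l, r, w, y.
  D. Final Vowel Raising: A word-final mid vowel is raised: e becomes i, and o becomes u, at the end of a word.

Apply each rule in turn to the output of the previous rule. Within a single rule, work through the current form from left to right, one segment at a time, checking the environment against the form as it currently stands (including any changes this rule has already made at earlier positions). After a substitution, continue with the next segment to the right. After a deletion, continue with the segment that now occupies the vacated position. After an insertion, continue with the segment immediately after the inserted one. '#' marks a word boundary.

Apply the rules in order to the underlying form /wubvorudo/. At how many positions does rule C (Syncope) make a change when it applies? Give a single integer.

2

A Intervocalic Lenition: [wubvorudo] → [wubvoruzo]
B Progressive Voicing Assimilation: no change — [wubvoruzo]
C Syncope: [wubvoruzo] → [wbvorzo]
D Final Vowel Raising: [wbvorzo] → [wbvorzu]
Rule C changed 2 position(s).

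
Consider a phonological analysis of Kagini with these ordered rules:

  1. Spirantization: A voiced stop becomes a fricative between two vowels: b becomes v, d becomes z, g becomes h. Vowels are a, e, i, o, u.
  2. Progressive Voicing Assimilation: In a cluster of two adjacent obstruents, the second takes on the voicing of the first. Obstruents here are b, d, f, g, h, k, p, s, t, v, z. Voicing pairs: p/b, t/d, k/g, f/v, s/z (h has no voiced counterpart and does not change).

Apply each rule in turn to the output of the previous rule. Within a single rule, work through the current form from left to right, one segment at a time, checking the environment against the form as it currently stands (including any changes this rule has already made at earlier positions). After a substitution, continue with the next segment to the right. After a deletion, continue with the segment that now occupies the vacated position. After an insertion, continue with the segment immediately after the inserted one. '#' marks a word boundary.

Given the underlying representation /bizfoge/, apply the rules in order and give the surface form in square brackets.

[bizvohe]

1 Spirantization: [bizfoge] → [bizfohe]
2 Progressive Voicing Assimilation: [bizfohe] → [bizvohe]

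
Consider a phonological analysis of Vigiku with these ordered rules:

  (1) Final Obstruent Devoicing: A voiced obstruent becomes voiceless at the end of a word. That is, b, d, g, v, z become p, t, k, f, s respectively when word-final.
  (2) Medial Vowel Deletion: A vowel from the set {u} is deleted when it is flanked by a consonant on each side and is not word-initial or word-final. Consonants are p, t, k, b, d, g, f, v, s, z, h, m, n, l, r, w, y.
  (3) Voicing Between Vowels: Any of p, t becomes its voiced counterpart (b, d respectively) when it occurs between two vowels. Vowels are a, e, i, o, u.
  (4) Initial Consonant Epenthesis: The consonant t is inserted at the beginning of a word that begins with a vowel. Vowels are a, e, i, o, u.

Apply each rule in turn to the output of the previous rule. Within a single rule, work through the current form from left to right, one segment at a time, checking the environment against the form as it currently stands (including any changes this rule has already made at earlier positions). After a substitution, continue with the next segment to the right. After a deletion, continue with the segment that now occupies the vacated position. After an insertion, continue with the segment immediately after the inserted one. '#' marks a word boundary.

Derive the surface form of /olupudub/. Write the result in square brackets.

[tolpdp]

(1) Final Obstruent Devoicing: [olupudub] → [olupudup]
(2) Medial Vowel Deletion: [olupudup] → [olpdp]
(3) Voicing Between Vowels: no change — [olpdp]
(4) Initial Consonant Epenthesis: [olpdp] → [tolpdp]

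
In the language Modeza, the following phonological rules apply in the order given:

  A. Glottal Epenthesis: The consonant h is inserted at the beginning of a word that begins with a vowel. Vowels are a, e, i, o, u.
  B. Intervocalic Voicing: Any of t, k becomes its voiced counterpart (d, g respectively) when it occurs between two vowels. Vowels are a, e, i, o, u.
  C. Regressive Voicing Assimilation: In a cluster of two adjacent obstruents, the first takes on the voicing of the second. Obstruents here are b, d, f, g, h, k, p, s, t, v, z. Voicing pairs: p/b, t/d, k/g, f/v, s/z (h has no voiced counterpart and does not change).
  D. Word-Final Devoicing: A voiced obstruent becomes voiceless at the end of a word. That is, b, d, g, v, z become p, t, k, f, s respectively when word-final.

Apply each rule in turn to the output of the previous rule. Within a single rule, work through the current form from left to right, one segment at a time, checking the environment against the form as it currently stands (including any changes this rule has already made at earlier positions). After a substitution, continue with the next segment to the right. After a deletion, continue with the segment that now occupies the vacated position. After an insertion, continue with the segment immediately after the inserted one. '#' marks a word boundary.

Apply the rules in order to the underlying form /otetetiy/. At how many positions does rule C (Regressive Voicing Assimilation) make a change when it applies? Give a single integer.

0

A Glottal Epenthesis: [otetetiy] → [hotetetiy]
B Intervocalic Voicing: [hotetetiy] → [hodedediy]
C Regressive Voicing Assimilation: no change — [hodedediy]
D Word-Final Devoicing: no change — [hodedediy]
Rule C changed 0 position(s).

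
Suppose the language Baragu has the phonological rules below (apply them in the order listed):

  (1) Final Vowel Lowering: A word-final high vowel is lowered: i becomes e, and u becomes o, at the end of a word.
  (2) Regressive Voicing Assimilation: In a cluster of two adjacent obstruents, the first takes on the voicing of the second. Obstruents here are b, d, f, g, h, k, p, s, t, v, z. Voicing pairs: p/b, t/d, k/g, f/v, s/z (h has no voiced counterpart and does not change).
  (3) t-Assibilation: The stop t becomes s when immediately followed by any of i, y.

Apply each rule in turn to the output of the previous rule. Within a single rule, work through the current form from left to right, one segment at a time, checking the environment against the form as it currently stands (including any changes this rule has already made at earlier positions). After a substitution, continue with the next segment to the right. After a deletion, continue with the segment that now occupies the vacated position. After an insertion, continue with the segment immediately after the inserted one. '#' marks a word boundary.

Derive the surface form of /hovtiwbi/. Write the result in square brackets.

(1) Final Vowel Lowering: [hovtiwbi] → [hovtiwbe]
(2) Regressive Voicing Assimilation: [hovtiwbe] → [hoftiwbe]
(3) t-Assibilation: [hoftiwbe] → [hofsiwbe]

[hofsiwbe]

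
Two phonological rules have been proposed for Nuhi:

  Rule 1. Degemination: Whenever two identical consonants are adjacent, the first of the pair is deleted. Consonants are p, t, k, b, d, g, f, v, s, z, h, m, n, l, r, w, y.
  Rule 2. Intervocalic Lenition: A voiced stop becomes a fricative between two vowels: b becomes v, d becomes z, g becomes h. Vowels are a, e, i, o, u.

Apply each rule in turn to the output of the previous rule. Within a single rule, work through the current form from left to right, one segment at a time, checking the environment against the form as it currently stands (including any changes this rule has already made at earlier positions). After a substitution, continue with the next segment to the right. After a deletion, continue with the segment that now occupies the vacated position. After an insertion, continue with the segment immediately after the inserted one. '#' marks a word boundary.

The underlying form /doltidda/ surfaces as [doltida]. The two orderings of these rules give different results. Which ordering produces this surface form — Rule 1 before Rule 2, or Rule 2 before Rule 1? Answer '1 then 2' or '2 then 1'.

Order 1 then 2:
  1 Degemination: [doltidda] → [doltida]
  2 Intervocalic Lenition: [doltida] → [doltiza]
  result: [doltiza]
Order 2 then 1:
  2 Intervocalic Lenition: no change — [doltidda]
  1 Degemination: [doltidda] → [doltida]
  result: [doltida]

2 then 1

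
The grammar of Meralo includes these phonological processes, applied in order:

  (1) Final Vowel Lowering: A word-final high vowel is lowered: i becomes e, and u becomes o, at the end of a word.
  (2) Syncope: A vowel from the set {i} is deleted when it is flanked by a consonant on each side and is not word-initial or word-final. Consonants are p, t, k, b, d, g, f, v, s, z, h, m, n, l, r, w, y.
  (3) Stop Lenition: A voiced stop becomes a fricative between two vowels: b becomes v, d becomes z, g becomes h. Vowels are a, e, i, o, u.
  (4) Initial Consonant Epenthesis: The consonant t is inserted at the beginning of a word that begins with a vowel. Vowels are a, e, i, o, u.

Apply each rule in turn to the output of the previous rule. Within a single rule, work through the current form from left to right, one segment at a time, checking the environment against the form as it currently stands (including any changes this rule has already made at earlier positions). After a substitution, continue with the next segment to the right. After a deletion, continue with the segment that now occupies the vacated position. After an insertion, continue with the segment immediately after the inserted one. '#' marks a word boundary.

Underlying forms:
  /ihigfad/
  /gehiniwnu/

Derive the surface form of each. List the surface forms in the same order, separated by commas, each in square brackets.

[tihgfad], [gehnwno]

/ihigfad/:
  (1) Final Vowel Lowering: no change — [ihigfad]
  (2) Syncope: [ihigfad] → [ihgfad]
  (3) Stop Lenition: no change — [ihgfad]
  (4) Initial Consonant Epenthesis: [ihgfad] → [tihgfad]
/gehiniwnu/:
  (1) Final Vowel Lowering: [gehiniwnu] → [gehiniwno]
  (2) Syncope: [gehiniwno] → [gehnwno]
  (3) Stop Lenition: no change — [gehnwno]
  (4) Initial Consonant Epenthesis: no change — [gehnwno]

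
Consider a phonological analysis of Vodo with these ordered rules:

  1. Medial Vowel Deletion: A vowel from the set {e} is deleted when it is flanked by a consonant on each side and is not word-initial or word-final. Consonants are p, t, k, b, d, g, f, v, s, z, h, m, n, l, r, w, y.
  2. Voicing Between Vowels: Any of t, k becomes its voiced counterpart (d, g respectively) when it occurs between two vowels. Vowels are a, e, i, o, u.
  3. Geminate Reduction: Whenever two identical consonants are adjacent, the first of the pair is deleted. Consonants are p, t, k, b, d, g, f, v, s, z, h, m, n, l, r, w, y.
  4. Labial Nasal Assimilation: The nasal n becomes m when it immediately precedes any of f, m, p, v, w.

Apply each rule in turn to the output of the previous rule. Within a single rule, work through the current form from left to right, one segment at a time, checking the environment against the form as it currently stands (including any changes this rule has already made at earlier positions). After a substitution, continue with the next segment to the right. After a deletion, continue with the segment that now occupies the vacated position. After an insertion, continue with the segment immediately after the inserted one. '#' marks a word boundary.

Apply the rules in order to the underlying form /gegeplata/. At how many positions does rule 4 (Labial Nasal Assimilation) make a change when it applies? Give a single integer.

0

1 Medial Vowel Deletion: [gegeplata] → [ggplata]
2 Voicing Between Vowels: [ggplata] → [ggplada]
3 Geminate Reduction: [ggplada] → [gplada]
4 Labial Nasal Assimilation: no change — [gplada]
Rule 4 changed 0 position(s).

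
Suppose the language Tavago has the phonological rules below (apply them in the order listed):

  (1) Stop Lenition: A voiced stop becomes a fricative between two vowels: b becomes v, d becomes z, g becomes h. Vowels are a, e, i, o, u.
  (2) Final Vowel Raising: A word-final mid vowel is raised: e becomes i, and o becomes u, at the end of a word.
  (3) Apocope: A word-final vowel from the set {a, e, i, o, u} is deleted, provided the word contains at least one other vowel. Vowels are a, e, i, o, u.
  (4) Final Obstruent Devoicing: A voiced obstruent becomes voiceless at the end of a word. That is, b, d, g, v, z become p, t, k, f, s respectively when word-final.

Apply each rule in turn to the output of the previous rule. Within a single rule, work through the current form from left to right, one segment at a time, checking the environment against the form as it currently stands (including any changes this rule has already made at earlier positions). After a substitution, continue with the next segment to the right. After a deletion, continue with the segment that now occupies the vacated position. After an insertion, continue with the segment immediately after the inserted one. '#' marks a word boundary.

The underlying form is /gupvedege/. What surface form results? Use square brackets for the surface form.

(1) Stop Lenition: [gupvedege] → [gupvezehe]
(2) Final Vowel Raising: [gupvezehe] → [gupvezehi]
(3) Apocope: [gupvezehi] → [gupvezeh]
(4) Final Obstruent Devoicing: no change — [gupvezeh]

[gupvezeh]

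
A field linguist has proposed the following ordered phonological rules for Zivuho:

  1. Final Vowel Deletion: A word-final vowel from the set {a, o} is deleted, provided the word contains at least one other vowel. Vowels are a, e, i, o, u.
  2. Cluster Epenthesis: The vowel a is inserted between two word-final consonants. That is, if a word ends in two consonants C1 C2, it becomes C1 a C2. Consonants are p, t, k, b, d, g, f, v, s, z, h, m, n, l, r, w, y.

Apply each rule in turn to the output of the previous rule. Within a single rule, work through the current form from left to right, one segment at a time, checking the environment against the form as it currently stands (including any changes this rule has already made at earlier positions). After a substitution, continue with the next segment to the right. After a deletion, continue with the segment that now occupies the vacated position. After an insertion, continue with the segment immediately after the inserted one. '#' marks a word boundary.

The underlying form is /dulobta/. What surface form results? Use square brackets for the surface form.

[dulobat]

1 Final Vowel Deletion: [dulobta] → [dulobt]
2 Cluster Epenthesis: [dulobt] → [dulobat]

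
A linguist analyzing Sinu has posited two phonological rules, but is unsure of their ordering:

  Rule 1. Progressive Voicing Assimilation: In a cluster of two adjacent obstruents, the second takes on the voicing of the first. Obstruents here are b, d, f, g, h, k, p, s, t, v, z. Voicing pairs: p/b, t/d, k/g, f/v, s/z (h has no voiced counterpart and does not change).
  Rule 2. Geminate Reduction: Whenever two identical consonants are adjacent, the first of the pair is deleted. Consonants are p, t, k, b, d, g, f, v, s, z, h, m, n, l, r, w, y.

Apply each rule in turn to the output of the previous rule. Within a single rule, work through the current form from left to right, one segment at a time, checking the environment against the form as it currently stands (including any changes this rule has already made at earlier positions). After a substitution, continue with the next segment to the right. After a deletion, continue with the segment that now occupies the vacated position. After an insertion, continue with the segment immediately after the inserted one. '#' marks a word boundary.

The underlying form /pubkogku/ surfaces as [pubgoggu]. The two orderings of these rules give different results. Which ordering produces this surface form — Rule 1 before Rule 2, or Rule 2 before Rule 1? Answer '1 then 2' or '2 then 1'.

2 then 1

Order 1 then 2:
  1 Progressive Voicing Assimilation: [pubkogku] → [pubgoggu]
  2 Geminate Reduction: [pubgoggu] → [pubgogu]
  result: [pubgogu]
Order 2 then 1:
  2 Geminate Reduction: no change — [pubkogku]
  1 Progressive Voicing Assimilation: [pubkogku] → [pubgoggu]
  result: [pubgoggu]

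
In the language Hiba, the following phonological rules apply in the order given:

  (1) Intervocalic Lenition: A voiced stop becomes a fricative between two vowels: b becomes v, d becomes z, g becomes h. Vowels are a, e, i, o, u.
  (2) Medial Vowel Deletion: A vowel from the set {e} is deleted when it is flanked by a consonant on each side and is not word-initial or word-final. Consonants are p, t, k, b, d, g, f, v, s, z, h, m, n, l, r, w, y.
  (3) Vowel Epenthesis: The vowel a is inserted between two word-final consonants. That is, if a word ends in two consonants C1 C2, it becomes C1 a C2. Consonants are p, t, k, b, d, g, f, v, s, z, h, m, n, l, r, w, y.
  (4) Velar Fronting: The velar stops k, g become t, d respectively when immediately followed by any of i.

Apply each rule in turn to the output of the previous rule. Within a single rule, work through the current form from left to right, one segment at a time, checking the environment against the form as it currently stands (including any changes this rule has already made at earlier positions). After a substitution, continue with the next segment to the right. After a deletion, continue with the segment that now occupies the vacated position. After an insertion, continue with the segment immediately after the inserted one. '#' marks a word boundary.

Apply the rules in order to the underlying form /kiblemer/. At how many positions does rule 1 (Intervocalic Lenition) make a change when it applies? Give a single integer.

(1) Intervocalic Lenition: no change — [kiblemer]
(2) Medial Vowel Deletion: [kiblemer] → [kiblmr]
(3) Vowel Epenthesis: [kiblmr] → [kiblmar]
(4) Velar Fronting: [kiblmar] → [tiblmar]
Rule 1 changed 0 position(s).

0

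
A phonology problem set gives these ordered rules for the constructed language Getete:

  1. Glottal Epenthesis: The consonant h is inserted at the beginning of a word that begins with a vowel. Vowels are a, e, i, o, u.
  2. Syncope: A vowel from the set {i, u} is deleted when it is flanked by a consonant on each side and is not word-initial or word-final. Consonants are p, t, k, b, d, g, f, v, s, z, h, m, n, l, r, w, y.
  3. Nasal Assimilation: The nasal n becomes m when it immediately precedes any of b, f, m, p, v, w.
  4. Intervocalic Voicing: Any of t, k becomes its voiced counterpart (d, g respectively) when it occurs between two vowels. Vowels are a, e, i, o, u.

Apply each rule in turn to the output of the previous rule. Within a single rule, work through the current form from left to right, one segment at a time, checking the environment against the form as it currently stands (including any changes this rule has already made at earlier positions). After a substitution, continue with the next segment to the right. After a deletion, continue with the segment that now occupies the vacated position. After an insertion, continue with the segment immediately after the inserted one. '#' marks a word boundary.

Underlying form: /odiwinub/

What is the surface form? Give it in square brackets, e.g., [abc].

1 Glottal Epenthesis: [odiwinub] → [hodiwinub]
2 Syncope: [hodiwinub] → [hodwnb]
3 Nasal Assimilation: [hodwnb] → [hodwmb]
4 Intervocalic Voicing: no change — [hodwmb]

[hodwmb]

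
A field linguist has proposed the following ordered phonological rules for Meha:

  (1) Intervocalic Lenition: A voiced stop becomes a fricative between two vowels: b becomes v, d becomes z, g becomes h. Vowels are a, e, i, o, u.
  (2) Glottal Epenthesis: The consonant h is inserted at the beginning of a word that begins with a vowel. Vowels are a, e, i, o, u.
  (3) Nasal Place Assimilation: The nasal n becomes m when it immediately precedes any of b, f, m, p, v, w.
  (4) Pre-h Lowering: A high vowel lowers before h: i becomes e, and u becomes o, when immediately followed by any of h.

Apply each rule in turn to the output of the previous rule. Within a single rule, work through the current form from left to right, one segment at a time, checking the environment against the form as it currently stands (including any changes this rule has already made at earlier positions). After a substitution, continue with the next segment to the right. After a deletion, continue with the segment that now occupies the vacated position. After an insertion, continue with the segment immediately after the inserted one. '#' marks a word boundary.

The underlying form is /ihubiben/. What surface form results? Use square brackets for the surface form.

(1) Intervocalic Lenition: [ihubiben] → [ihuviven]
(2) Glottal Epenthesis: [ihuviven] → [hihuviven]
(3) Nasal Place Assimilation: no change — [hihuviven]
(4) Pre-h Lowering: [hihuviven] → [hehuviven]

[hehuviven]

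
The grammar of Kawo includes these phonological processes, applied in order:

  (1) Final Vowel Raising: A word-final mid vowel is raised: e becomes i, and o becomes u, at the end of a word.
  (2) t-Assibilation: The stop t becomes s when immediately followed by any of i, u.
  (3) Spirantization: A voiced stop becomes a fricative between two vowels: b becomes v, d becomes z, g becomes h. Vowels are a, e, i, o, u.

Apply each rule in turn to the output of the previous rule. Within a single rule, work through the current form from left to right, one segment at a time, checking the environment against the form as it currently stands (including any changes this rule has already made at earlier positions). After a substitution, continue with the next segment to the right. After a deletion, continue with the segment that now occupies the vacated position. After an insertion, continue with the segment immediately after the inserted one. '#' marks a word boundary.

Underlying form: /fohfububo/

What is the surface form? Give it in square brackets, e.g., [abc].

(1) Final Vowel Raising: [fohfububo] → [fohfububu]
(2) t-Assibilation: no change — [fohfububu]
(3) Spirantization: [fohfububu] → [fohfuvuvu]

[fohfuvuvu]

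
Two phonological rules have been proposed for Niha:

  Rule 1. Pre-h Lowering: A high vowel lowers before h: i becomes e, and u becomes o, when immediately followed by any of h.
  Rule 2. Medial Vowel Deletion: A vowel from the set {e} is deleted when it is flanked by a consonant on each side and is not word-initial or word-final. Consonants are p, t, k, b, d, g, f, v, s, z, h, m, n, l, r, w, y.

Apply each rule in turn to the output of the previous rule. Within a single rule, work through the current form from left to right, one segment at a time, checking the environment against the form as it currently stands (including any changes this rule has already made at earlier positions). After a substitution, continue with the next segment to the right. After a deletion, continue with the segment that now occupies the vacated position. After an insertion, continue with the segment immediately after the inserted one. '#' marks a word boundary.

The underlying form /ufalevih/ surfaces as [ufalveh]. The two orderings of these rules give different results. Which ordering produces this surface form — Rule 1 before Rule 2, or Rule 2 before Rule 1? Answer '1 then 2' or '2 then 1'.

Order 1 then 2:
  1 Pre-h Lowering: [ufalevih] → [ufaleveh]
  2 Medial Vowel Deletion: [ufaleveh] → [ufalvh]
  result: [ufalvh]
Order 2 then 1:
  2 Medial Vowel Deletion: [ufalevih] → [ufalvih]
  1 Pre-h Lowering: [ufalvih] → [ufalveh]
  result: [ufalveh]

2 then 1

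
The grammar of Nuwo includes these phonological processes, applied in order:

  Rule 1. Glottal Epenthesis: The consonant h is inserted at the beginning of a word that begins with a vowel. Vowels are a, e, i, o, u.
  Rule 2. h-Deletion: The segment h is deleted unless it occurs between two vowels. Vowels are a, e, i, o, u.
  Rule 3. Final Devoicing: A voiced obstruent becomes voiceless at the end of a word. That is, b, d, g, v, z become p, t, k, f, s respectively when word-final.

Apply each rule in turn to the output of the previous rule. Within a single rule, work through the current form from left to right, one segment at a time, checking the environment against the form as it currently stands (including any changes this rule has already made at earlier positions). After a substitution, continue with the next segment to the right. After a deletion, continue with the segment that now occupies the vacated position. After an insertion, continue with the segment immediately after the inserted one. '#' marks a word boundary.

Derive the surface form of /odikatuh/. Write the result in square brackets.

Rule 1 Glottal Epenthesis: [odikatuh] → [hodikatuh]
Rule 2 h-Deletion: [hodikatuh] → [odikatu]
Rule 3 Final Devoicing: no change — [odikatu]

[odikatu]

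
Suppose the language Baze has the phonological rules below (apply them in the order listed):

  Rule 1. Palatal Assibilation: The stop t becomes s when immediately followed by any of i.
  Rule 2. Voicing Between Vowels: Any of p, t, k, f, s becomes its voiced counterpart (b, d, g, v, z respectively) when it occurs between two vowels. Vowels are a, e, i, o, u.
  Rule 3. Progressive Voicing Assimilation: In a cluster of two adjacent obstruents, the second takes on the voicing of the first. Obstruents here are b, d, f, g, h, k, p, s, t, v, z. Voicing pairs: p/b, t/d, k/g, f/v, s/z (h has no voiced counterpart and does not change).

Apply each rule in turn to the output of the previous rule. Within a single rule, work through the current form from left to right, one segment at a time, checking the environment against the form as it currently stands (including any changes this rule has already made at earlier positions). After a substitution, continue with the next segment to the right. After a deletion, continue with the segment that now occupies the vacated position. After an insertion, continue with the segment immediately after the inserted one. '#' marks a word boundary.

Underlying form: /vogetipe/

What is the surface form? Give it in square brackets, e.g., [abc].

[vogezibe]

Rule 1 Palatal Assibilation: [vogetipe] → [vogesipe]
Rule 2 Voicing Between Vowels: [vogesipe] → [vogezibe]
Rule 3 Progressive Voicing Assimilation: no change — [vogezibe]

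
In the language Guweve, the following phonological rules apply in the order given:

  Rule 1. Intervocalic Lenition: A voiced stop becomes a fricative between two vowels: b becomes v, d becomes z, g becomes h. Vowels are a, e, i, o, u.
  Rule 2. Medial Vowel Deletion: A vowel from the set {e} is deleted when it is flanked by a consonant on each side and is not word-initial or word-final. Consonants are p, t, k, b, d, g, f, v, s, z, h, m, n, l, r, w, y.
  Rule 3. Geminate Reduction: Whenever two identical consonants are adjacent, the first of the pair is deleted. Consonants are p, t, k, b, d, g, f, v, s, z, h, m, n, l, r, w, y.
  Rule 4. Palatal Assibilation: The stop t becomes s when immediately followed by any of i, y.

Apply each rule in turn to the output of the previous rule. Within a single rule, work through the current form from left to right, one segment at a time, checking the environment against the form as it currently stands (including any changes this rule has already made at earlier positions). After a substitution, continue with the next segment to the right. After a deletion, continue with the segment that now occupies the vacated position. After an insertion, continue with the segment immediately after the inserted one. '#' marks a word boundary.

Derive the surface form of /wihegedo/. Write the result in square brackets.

Rule 1 Intervocalic Lenition: [wihegedo] → [wihehezo]
Rule 2 Medial Vowel Deletion: [wihehezo] → [wihhzo]
Rule 3 Geminate Reduction: [wihhzo] → [wihzo]
Rule 4 Palatal Assibilation: no change — [wihzo]

[wihzo]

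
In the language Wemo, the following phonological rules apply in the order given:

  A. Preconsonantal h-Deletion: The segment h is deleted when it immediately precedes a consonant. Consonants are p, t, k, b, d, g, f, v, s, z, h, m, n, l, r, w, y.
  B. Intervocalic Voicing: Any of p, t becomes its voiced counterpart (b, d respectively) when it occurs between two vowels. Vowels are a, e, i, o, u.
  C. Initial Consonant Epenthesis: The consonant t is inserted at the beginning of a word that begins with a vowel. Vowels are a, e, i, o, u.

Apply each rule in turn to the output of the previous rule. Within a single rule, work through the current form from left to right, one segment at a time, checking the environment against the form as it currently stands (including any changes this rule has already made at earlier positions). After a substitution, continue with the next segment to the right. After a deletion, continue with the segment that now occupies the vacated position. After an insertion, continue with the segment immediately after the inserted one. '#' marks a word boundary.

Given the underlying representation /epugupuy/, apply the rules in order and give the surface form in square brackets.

A Preconsonantal h-Deletion: no change — [epugupuy]
B Intervocalic Voicing: [epugupuy] → [ebugubuy]
C Initial Consonant Epenthesis: [ebugubuy] → [tebugubuy]

[tebugubuy]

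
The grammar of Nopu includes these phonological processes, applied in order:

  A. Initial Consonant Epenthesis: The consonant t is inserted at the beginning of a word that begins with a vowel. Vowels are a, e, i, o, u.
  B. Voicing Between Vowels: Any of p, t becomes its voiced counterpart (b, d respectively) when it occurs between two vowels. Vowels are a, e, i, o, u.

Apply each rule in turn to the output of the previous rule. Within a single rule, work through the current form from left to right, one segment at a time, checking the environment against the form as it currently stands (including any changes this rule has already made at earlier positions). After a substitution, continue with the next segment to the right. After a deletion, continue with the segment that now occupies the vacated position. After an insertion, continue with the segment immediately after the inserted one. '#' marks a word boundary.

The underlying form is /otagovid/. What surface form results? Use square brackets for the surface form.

[todagovid]

A Initial Consonant Epenthesis: [otagovid] → [totagovid]
B Voicing Between Vowels: [totagovid] → [todagovid]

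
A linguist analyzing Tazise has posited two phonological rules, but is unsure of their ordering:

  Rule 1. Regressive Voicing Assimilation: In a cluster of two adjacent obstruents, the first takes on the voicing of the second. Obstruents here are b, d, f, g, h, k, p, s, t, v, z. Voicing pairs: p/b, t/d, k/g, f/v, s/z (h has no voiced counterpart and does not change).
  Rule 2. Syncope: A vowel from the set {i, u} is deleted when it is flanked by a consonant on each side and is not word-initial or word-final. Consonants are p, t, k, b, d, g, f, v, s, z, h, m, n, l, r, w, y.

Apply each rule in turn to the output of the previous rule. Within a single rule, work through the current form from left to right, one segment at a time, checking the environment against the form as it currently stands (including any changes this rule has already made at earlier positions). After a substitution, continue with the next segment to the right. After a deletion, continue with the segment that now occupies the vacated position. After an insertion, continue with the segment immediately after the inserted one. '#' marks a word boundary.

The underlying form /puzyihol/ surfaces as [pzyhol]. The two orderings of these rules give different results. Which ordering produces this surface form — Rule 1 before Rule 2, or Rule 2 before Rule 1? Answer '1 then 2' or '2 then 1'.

1 then 2

Order 1 then 2:
  1 Regressive Voicing Assimilation: no change — [puzyihol]
  2 Syncope: [puzyihol] → [pzyhol]
  result: [pzyhol]
Order 2 then 1:
  2 Syncope: [puzyihol] → [pzyhol]
  1 Regressive Voicing Assimilation: [pzyhol] → [bzyhol]
  result: [bzyhol]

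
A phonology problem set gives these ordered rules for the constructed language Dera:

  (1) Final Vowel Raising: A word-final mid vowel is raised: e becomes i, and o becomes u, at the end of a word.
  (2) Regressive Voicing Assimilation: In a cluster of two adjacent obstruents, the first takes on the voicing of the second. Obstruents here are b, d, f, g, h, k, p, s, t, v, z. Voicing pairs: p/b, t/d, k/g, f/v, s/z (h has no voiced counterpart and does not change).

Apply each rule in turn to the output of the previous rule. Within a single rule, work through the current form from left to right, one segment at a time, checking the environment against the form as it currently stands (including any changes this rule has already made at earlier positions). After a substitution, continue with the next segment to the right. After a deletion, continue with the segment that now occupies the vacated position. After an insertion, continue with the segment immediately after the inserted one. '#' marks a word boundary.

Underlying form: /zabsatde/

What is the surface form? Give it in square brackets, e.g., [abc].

[zapsaddi]

(1) Final Vowel Raising: [zabsatde] → [zabsatdi]
(2) Regressive Voicing Assimilation: [zabsatdi] → [zapsaddi]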